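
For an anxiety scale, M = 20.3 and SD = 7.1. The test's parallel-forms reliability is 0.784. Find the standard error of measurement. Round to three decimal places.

SEM = SD · √(1 − ρ) = 7.1 × √0.216 = 7.1 × 0.4648 = 3.2998

3.300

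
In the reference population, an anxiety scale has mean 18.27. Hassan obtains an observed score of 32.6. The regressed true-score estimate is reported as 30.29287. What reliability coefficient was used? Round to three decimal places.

0.839

T̂ = ρX + (1 − ρ)μ  ⇒  T̂ − μ = ρ(X − μ)
ρ = (T̂ − μ)/(X − μ) = (30.29287 − 18.27) / (32.6 − 18.27) = 12.02287 / 14.33 = 0.83900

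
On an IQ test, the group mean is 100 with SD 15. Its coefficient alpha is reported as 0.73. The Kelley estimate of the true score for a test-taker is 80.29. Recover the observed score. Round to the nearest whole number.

T̂ = ρX + (1 − ρ)μ  ⇒  X = (T̂ − (1 − ρ)μ) / ρ
X = (80.29 − 0.27 × 100) / 0.73 = (80.29 − 27.00) / 0.73 = 53.29 / 0.73 = 73.00

73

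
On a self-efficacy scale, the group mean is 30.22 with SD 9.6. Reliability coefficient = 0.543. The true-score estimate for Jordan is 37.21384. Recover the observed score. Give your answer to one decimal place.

43.1

T̂ = ρX + (1 − ρ)μ  ⇒  X = (T̂ − (1 − ρ)μ) / ρ
X = (37.21384 − 0.457 × 30.22) / 0.543 = (37.21384 − 13.81054) / 0.543 = 23.40330 / 0.543 = 43.100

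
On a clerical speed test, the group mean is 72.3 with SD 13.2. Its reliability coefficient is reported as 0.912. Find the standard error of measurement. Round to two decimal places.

SEM = SD · √(1 − ρ) = 13.2 × √0.088 = 13.2 × 0.2966 = 3.916

3.92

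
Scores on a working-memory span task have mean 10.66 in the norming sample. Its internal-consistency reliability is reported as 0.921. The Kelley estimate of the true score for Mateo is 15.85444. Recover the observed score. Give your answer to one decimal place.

T̂ = ρX + (1 − ρ)μ  ⇒  X = (T̂ − (1 − ρ)μ) / ρ
X = (15.85444 − 0.079 × 10.66) / 0.921 = (15.85444 − 0.84214) / 0.921 = 15.01230 / 0.921 = 16.300

16.3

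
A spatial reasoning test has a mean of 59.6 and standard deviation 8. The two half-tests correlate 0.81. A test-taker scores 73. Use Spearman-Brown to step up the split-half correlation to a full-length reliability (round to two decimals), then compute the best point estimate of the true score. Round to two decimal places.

Spearman-Brown: ρ = 2r/(1 + r) = 2(0.81)/(1 + 0.81) = 1.620/1.81 = 0.8950 → 0.90
Regress the observed score toward the mean by the unreliability: T̂ = 0.90·73 + 0.10·59.6 = 65.70 + 5.960 = 71.660.

71.66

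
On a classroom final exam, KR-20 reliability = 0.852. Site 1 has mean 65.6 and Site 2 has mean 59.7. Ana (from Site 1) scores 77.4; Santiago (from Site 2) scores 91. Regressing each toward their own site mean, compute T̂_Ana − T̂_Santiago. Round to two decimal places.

-10.71

T̂_Ana = 0.852(77.4) + 0.148(65.6) = 75.6536
T̂_Santiago = 0.852(91) + 0.148(59.7) = 86.3676
Difference = 75.6536 − 86.3676 = -10.7140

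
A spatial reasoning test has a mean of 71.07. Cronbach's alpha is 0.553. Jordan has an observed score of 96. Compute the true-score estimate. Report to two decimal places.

Kelley's formula gives T̂ = 0.553·96 + 0.447·71.07 = 53.088 + 31.76829 = 84.856.

84.86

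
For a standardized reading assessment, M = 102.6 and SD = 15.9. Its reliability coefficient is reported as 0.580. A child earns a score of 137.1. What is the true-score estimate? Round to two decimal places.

Regress the observed score toward the mean by the unreliability: T̂ = 0.580·137.1 + 0.420·102.6 = 79.5180 + 43.0920 = 122.610.

122.61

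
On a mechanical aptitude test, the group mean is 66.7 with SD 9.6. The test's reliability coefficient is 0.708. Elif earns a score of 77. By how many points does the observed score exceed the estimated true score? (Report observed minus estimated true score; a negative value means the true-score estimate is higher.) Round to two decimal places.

3.01

T̂ = 0.708(77) + 0.292(66.7) = 54.516 + 19.4764 = 73.9924 → 73.992
X − T̂ = 77 − 73.992 = 3.008 → 3.01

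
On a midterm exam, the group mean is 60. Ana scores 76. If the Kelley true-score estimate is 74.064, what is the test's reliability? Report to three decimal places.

0.879

T̂ = ρX + (1 − ρ)μ  ⇒  T̂ − μ = ρ(X − μ)
ρ = (T̂ − μ)/(X − μ) = (74.064 − 60) / (76 − 60) = 14.064 / 16.0 = 0.87900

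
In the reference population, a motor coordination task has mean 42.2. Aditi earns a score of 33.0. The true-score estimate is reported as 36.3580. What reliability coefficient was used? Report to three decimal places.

T̂ = ρX + (1 − ρ)μ  ⇒  T̂ − μ = ρ(X − μ)
ρ = (T̂ − μ)/(X − μ) = (36.3580 − 42.2) / (33.0 − 42.2) = -5.8420 / -9.2 = 0.63500

0.635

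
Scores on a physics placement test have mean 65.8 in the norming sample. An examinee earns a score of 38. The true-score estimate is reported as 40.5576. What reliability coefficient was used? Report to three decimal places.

0.908

T̂ = ρX + (1 − ρ)μ  ⇒  T̂ − μ = ρ(X − μ)
ρ = (T̂ − μ)/(X − μ) = (40.5576 − 65.8) / (38 − 65.8) = -25.2424 / -27.8 = 0.90800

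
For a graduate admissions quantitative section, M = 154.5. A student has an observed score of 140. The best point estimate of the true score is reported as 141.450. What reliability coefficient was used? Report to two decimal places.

T̂ = ρX + (1 − ρ)μ  ⇒  T̂ − μ = ρ(X − μ)
ρ = (T̂ − μ)/(X − μ) = (141.450 − 154.5) / (140 − 154.5) = -13.050 / -14.5 = 0.9000

0.90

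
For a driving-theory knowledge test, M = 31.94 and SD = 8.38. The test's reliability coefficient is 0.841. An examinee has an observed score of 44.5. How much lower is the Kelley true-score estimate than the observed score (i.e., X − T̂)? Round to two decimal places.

2.00

Weight the observed score by reliability and the mean by (1 − reliability): T̂ = 0.841·44.5 + 0.159·31.94 = 37.4245 + 5.07846 = 42.5030.
X − T̂ = 44.5 − 42.503 = 1.997 → 2.00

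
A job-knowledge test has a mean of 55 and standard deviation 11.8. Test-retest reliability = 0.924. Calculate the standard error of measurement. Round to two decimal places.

SEM = SD · √(1 − ρ) = 11.8 × √0.076 = 11.8 × 0.2757 = 3.253

3.25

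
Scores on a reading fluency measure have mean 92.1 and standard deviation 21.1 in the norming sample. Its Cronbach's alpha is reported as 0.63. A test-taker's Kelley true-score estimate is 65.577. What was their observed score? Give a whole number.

T̂ = ρX + (1 − ρ)μ  ⇒  X = (T̂ − (1 − ρ)μ) / ρ
X = (65.577 − 0.37 × 92.1) / 0.63 = (65.577 − 34.077) / 0.63 = 31.500 / 0.63 = 50.00

50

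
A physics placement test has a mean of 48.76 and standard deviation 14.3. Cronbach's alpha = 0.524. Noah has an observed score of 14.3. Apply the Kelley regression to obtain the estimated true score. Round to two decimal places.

30.70

T̂ = 0.524(14.3) + 0.476(48.76) = 7.4932 + 23.20976 = 30.703 → 30.70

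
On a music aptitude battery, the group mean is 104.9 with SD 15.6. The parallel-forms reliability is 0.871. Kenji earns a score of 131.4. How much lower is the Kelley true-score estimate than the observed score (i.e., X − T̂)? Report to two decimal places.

T̂ = ρX + (1 − ρ)μ
  = 0.871 × 131.4 + 0.129 × 104.9
  = 114.4494 + 13.5321
  = 127.9815
  ≈ 127.982
X − T̂ = 131.4 − 127.982 = 3.418 → 3.42

3.42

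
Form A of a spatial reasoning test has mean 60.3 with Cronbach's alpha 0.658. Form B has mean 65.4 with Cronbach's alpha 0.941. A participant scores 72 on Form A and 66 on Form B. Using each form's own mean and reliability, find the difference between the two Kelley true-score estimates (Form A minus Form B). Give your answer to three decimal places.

T̂_A = 0.658(72) + 0.342(60.3) = 67.99860
T̂_B = 0.941(66) + 0.059(65.4) = 65.96460
T̂_A − T̂_B = 2.03400

2.034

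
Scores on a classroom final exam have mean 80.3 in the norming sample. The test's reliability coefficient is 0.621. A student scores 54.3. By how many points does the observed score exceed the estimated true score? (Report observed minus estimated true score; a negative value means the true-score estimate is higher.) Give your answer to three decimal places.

T̂ = ρX + (1 − ρ)μ
  = 0.621 × 54.3 + 0.379 × 80.3
  = 33.7203 + 30.4337
  = 64.15400
  ≈ 64.1540
X − T̂ = 54.3 − 64.1540 = -9.8540 → -9.854

-9.854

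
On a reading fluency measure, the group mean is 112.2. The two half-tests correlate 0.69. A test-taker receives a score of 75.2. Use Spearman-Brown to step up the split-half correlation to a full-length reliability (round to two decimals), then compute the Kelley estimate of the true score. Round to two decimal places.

81.86

Spearman-Brown: ρ = 2r/(1 + r) = 2(0.69)/(1 + 0.69) = 1.380/1.69 = 0.8166 → 0.82
Regress the observed score toward the mean by the unreliability: T̂ = 0.82·75.2 + 0.18·112.2 = 61.664 + 20.196 = 81.860.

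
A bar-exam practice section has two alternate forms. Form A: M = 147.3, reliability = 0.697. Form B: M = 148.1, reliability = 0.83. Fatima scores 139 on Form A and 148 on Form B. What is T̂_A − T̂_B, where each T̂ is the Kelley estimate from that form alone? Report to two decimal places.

-6.50

T̂_A = 0.697(139) + 0.303(147.3) = 141.5149
T̂_B = 0.83(148) + 0.17(148.1) = 148.0170
T̂_A − T̂_B = -6.5021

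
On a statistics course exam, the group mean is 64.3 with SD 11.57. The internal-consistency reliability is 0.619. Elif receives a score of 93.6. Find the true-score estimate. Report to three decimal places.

T̂ = ρX + (1 − ρ)μ
  = 0.619 × 93.6 + 0.381 × 64.3
  = 57.9384 + 24.4983
  = 82.4367
  ≈ 82.437

82.437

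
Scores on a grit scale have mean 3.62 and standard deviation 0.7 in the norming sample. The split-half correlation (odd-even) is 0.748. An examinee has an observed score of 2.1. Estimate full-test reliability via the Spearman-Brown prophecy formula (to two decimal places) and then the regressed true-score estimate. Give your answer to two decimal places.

Spearman-Brown: ρ = 2r/(1 + r) = 2(0.748)/(1 + 0.748) = 1.4960/1.748 = 0.8558 → 0.86
T̂ = 0.86(2.1) + 0.14(3.62) = 1.806 + 0.5068 = 2.313 → 2.31

2.31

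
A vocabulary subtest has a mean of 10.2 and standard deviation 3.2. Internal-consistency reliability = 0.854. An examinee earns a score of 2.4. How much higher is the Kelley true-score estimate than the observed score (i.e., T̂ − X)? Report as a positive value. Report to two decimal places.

T̂ = ρX + (1 − ρ)μ
  = 0.854 × 2.4 + 0.146 × 10.2
  = 2.0496 + 1.4892
  = 3.5388
  ≈ 3.539
T̂ − X = 3.539 − 2.4 = 1.139 → 1.14

1.14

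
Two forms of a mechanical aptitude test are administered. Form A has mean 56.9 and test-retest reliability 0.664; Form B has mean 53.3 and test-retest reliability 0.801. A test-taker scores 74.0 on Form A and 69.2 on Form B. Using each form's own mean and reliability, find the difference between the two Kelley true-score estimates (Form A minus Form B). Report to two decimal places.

2.22

T̂_A = 0.664(74.0) + 0.336(56.9) = 68.2544
T̂_B = 0.801(69.2) + 0.199(53.3) = 66.0359
T̂_A − T̂_B = 2.2185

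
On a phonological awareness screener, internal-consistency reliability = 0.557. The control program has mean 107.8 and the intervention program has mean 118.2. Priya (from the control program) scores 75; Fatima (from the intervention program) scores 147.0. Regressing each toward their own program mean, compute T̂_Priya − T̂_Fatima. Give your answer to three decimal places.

-44.711

T̂_Priya = 0.557(75) + 0.443(107.8) = 89.53040
T̂_Fatima = 0.557(147.0) + 0.443(118.2) = 134.24160
Difference = 89.53040 − 134.24160 = -44.71120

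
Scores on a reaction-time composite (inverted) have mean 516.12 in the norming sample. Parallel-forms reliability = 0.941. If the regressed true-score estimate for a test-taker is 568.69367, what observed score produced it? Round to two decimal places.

T̂ = ρX + (1 − ρ)μ  ⇒  X = (T̂ − (1 − ρ)μ) / ρ
X = (568.69367 − 0.059 × 516.12) / 0.941 = (568.69367 − 30.45108) / 0.941 = 538.24259 / 0.941 = 571.9900

571.99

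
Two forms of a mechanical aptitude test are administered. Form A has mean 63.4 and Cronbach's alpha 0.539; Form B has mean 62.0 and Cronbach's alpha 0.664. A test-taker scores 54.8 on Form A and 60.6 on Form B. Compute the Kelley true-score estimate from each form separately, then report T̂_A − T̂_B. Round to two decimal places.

T̂_A = 0.539(54.8) + 0.461(63.4) = 58.7646
T̂_B = 0.664(60.6) + 0.336(62.0) = 61.0704
T̂_A − T̂_B = -2.3058

-2.31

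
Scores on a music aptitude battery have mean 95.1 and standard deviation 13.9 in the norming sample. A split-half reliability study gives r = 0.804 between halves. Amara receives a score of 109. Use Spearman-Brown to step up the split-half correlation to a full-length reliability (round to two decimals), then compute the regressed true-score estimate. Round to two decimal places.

Spearman-Brown: ρ = 2r/(1 + r) = 2(0.804)/(1 + 0.804) = 1.6080/1.804 = 0.8914 → 0.89
Kelley's formula gives T̂ = 0.89·109 + 0.11·95.1 = 97.01 + 10.461 = 107.471.

107.47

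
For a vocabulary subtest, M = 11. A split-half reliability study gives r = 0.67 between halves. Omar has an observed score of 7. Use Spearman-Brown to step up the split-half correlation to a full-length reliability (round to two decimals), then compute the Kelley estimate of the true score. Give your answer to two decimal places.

7.80

Spearman-Brown: ρ = 2r/(1 + r) = 2(0.67)/(1 + 0.67) = 1.340/1.67 = 0.8024 → 0.80
T̂ = 0.80(7) + 0.20(11) = 5.60 + 2.20 = 7.800 → 7.80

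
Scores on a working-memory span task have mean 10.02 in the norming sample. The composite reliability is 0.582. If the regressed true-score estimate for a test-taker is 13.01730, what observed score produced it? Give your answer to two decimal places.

15.17

T̂ = ρX + (1 − ρ)μ  ⇒  X = (T̂ − (1 − ρ)μ) / ρ
X = (13.01730 − 0.418 × 10.02) / 0.582 = (13.01730 − 4.18836) / 0.582 = 8.82894 / 0.582 = 15.1700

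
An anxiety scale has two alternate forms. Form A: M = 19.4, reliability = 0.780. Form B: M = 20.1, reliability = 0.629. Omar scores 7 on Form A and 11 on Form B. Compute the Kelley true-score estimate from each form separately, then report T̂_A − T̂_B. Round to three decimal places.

-4.648

T̂_A = 0.780(7) + 0.220(19.4) = 9.72800
T̂_B = 0.629(11) + 0.371(20.1) = 14.37610
T̂_A − T̂_B = -4.64810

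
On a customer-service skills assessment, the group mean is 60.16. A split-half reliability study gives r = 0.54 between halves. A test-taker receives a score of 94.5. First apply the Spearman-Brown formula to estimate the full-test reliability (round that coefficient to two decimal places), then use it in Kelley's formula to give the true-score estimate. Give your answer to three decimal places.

84.198

Spearman-Brown: ρ = 2r/(1 + r) = 2(0.54)/(1 + 0.54) = 1.080/1.54 = 0.7013 → 0.70
Weight the observed score by reliability and the mean by (1 − reliability): T̂ = 0.70·94.5 + 0.30·60.16 = 66.150 + 18.0480 = 84.1980.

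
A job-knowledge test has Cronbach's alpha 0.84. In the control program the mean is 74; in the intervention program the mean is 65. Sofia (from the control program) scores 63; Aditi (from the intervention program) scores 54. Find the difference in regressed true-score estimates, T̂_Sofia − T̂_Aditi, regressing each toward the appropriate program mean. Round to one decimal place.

T̂_Sofia = 0.84(63) + 0.16(74) = 64.760
T̂_Aditi = 0.84(54) + 0.16(65) = 55.760
Difference = 64.760 − 55.760 = 9.000

9.0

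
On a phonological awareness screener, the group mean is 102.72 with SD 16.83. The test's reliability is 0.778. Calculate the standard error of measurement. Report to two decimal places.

7.93

SEM = SD · √(1 − ρ) = 16.83 × √0.222 = 16.83 × 0.4712 = 7.930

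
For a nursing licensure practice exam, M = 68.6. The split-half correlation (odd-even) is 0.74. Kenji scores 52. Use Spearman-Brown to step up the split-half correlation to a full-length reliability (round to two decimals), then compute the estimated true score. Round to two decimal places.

54.49

Spearman-Brown: ρ = 2r/(1 + r) = 2(0.74)/(1 + 0.74) = 1.480/1.74 = 0.8506 → 0.85
T̂ = ρX + (1 − ρ)μ
  = 0.85 × 52 + 0.15 × 68.6
  = 44.20 + 10.290
  = 54.490
  ≈ 54.49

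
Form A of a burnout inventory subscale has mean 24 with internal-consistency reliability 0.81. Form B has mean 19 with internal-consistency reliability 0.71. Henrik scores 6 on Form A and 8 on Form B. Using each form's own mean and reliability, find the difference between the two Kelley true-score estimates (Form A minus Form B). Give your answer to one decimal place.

-1.8

T̂_A = 0.81(6) + 0.19(24) = 9.420
T̂_B = 0.71(8) + 0.29(19) = 11.190
T̂_A − T̂_B = -1.770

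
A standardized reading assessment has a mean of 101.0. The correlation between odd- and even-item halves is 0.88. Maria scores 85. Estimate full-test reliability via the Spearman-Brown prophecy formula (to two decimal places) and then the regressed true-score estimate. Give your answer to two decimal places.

85.96

Spearman-Brown: ρ = 2r/(1 + r) = 2(0.88)/(1 + 0.88) = 1.760/1.88 = 0.9362 → 0.94
T̂ = 0.94(85) + 0.06(101.0) = 79.90 + 6.060 = 85.960 → 85.96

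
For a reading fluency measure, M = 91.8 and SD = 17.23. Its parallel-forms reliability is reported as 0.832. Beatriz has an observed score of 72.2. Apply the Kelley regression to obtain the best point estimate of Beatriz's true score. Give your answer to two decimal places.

75.49

Weight the observed score by reliability and the mean by (1 − reliability): T̂ = 0.832·72.2 + 0.168·91.8 = 60.0704 + 15.4224 = 75.493.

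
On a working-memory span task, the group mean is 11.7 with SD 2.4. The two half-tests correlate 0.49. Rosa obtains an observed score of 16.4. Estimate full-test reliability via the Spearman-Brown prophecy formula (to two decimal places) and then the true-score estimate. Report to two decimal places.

14.80

Spearman-Brown: ρ = 2r/(1 + r) = 2(0.49)/(1 + 0.49) = 0.980/1.49 = 0.6577 → 0.66
Weight the observed score by reliability and the mean by (1 − reliability): T̂ = 0.66·16.4 + 0.34·11.7 = 10.824 + 3.978 = 14.802.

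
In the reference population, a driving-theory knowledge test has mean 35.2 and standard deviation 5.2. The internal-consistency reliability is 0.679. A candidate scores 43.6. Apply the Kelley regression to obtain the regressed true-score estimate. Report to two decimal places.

40.90

Regress the observed score toward the mean by the unreliability: T̂ = 0.679·43.6 + 0.321·35.2 = 29.6044 + 11.2992 = 40.904.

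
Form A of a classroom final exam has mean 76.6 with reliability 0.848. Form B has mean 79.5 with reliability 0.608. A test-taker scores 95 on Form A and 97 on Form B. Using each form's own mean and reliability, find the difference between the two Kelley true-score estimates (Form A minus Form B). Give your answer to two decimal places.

2.06

T̂_A = 0.848(95) + 0.152(76.6) = 92.2032
T̂_B = 0.608(97) + 0.392(79.5) = 90.1400
T̂_A − T̂_B = 2.0632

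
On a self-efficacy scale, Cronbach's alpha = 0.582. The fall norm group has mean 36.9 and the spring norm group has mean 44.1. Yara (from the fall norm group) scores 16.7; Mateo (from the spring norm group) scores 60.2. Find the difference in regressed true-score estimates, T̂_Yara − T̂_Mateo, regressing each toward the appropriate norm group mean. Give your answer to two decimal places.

T̂_Yara = 0.582(16.7) + 0.418(36.9) = 25.1436
T̂_Mateo = 0.582(60.2) + 0.418(44.1) = 53.4702
Difference = 25.1436 − 53.4702 = -28.3266

-28.33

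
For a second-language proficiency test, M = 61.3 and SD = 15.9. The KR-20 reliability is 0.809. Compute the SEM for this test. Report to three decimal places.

6.949

SEM = SD · √(1 − ρ) = 15.9 × √0.191 = 15.9 × 0.4370 = 6.9489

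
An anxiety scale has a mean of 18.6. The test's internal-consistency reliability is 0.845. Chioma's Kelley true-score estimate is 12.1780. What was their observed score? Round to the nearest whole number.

T̂ = ρX + (1 − ρ)μ  ⇒  X = (T̂ − (1 − ρ)μ) / ρ
X = (12.1780 − 0.155 × 18.6) / 0.845 = (12.1780 − 2.8830) / 0.845 = 9.2950 / 0.845 = 11.00

11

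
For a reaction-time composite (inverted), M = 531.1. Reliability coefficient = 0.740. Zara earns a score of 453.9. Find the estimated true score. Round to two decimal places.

473.97

T̂ = ρX + (1 − ρ)μ
  = 0.740 × 453.9 + 0.260 × 531.1
  = 335.8860 + 138.0860
  = 473.972
  ≈ 473.97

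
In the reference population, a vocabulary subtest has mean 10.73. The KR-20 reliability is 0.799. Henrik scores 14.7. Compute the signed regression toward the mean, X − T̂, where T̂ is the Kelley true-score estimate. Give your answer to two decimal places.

0.80

Kelley's formula gives T̂ = 0.799·14.7 + 0.201·10.73 = 11.7453 + 2.15673 = 13.9020.
X − T̂ = 14.7 − 13.902 = 0.798 → 0.80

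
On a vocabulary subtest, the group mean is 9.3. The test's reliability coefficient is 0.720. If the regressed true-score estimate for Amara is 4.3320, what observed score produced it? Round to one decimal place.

T̂ = ρX + (1 − ρ)μ  ⇒  X = (T̂ − (1 − ρ)μ) / ρ
X = (4.3320 − 0.280 × 9.3) / 0.720 = (4.3320 − 2.6040) / 0.720 = 1.7280 / 0.720 = 2.400

2.4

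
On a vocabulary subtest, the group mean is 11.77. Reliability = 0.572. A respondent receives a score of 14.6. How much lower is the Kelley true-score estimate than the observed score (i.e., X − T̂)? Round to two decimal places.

T̂ = 0.572(14.6) + 0.428(11.77) = 8.3512 + 5.03756 = 13.3888 → 13.389
X − T̂ = 14.6 − 13.389 = 1.211 → 1.21

1.21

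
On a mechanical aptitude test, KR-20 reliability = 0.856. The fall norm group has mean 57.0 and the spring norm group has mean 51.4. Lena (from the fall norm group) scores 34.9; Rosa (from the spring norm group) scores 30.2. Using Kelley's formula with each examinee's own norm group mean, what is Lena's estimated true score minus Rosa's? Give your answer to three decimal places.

T̂_Lena = 0.856(34.9) + 0.144(57.0) = 38.08240
T̂_Rosa = 0.856(30.2) + 0.144(51.4) = 33.25280
Difference = 38.08240 − 33.25280 = 4.82960

4.830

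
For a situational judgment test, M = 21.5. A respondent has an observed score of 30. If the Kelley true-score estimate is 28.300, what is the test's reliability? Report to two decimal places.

0.80

T̂ = ρX + (1 − ρ)μ  ⇒  T̂ − μ = ρ(X − μ)
ρ = (T̂ − μ)/(X − μ) = (28.300 − 21.5) / (30 − 21.5) = 6.800 / 8.5 = 0.8000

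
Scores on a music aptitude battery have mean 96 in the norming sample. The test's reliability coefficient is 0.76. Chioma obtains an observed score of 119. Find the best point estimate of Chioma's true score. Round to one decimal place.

Kelley's formula gives T̂ = 0.76·119 + 0.24·96 = 90.44 + 23.04 = 113.48.

113.5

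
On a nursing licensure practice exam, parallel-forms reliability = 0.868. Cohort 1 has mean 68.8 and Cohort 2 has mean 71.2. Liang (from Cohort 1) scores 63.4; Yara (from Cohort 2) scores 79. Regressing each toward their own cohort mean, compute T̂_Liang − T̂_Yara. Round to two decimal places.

T̂_Liang = 0.868(63.4) + 0.132(68.8) = 64.1128
T̂_Yara = 0.868(79) + 0.132(71.2) = 77.9704
Difference = 64.1128 − 77.9704 = -13.8576

-13.86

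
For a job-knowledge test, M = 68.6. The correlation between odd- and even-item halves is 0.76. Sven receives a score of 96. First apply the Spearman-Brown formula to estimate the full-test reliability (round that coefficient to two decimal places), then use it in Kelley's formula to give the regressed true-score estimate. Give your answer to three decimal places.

Spearman-Brown: ρ = 2r/(1 + r) = 2(0.76)/(1 + 0.76) = 1.520/1.76 = 0.8636 → 0.86
Weight the observed score by reliability and the mean by (1 − reliability): T̂ = 0.86·96 + 0.14·68.6 = 82.56 + 9.604 = 92.1640.

92.164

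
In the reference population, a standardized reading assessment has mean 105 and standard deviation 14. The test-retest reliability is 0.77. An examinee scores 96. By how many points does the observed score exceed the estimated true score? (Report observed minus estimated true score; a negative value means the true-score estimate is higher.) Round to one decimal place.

-2.1

T̂ = 0.77(96) + 0.23(105) = 73.92 + 24.15 = 98.070 → 98.07
X − T̂ = 96 − 98.07 = -2.07 → -2.1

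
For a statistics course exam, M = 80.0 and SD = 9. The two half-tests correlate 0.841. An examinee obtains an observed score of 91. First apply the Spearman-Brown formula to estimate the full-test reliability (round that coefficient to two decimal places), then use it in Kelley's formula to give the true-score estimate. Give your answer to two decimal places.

Spearman-Brown: ρ = 2r/(1 + r) = 2(0.841)/(1 + 0.841) = 1.6820/1.841 = 0.9136 → 0.91
T̂ = 0.91(91) + 0.09(80.0) = 82.81 + 7.200 = 90.010 → 90.01

90.01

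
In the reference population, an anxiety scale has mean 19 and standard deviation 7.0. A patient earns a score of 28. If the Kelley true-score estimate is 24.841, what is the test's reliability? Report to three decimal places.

0.649

T̂ = ρX + (1 − ρ)μ  ⇒  T̂ − μ = ρ(X − μ)
ρ = (T̂ − μ)/(X − μ) = (24.841 − 19) / (28 − 19) = 5.841 / 9.0 = 0.64900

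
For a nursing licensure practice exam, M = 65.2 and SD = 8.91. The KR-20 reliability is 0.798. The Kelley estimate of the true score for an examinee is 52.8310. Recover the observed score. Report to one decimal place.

49.7

T̂ = ρX + (1 − ρ)μ  ⇒  X = (T̂ − (1 − ρ)μ) / ρ
X = (52.8310 − 0.202 × 65.2) / 0.798 = (52.8310 − 13.1704) / 0.798 = 39.6606 / 0.798 = 49.700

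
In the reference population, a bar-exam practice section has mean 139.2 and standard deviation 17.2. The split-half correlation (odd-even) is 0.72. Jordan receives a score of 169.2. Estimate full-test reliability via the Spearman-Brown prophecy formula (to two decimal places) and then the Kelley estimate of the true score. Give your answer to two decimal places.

164.40

Spearman-Brown: ρ = 2r/(1 + r) = 2(0.72)/(1 + 0.72) = 1.440/1.72 = 0.8372 → 0.84
T̂ = ρX + (1 − ρ)μ
  = 0.84 × 169.2 + 0.16 × 139.2
  = 142.128 + 22.272
  = 164.400
  ≈ 164.40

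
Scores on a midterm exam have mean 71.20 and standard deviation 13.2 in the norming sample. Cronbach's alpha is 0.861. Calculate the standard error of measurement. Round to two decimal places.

4.92

SEM = SD · √(1 − ρ) = 13.2 × √0.139 = 13.2 × 0.3728 = 4.921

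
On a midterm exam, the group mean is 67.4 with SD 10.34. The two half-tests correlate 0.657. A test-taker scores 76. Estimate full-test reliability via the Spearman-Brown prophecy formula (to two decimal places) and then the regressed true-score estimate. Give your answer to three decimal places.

Spearman-Brown: ρ = 2r/(1 + r) = 2(0.657)/(1 + 0.657) = 1.3140/1.657 = 0.7930 → 0.79
Regress the observed score toward the mean by the unreliability: T̂ = 0.79·76 + 0.21·67.4 = 60.04 + 14.154 = 74.1940.

74.194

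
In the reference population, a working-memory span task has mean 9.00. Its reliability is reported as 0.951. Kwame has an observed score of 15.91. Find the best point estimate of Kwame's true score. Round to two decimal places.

15.57

T̂ = ρX + (1 − ρ)μ
  = 0.951 × 15.91 + 0.049 × 9.00
  = 15.13041 + 0.44100
  = 15.571
  ≈ 15.57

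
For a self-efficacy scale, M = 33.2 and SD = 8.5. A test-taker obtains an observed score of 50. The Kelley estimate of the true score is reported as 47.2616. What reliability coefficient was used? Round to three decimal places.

0.837

T̂ = ρX + (1 − ρ)μ  ⇒  T̂ − μ = ρ(X − μ)
ρ = (T̂ − μ)/(X − μ) = (47.2616 − 33.2) / (50 − 33.2) = 14.0616 / 16.8 = 0.83700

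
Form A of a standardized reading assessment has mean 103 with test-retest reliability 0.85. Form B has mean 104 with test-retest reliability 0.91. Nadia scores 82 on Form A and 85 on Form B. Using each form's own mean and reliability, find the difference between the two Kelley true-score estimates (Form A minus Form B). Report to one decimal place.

T̂_A = 0.85(82) + 0.15(103) = 85.150
T̂_B = 0.91(85) + 0.09(104) = 86.710
T̂_A − T̂_B = -1.560

-1.6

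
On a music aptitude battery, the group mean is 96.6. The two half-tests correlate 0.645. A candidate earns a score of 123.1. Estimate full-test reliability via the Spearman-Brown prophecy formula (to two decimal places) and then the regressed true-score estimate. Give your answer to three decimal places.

117.270

Spearman-Brown: ρ = 2r/(1 + r) = 2(0.645)/(1 + 0.645) = 1.2900/1.645 = 0.7842 → 0.78
Kelley's formula gives T̂ = 0.78·123.1 + 0.22·96.6 = 96.018 + 21.252 = 117.2700.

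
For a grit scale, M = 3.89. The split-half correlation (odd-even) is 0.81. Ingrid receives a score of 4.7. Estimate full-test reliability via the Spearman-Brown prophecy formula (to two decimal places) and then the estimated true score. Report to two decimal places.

4.62

Spearman-Brown: ρ = 2r/(1 + r) = 2(0.81)/(1 + 0.81) = 1.620/1.81 = 0.8950 → 0.90
Kelley's formula gives T̂ = 0.90·4.7 + 0.10·3.89 = 4.230 + 0.3890 = 4.619.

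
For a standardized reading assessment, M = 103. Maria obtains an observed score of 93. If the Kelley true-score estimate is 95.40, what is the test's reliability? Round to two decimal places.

0.76

T̂ = ρX + (1 − ρ)μ  ⇒  T̂ − μ = ρ(X − μ)
ρ = (T̂ − μ)/(X − μ) = (95.40 − 103) / (93 − 103) = -7.60 / -10.0 = 0.7600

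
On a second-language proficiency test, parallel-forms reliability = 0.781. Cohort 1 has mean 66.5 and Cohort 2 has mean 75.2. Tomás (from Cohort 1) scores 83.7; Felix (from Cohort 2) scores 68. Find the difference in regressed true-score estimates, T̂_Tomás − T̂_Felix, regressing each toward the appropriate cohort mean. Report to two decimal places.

T̂_Tomás = 0.781(83.7) + 0.219(66.5) = 79.9332
T̂_Felix = 0.781(68) + 0.219(75.2) = 69.5768
Difference = 79.9332 − 69.5768 = 10.3564

10.36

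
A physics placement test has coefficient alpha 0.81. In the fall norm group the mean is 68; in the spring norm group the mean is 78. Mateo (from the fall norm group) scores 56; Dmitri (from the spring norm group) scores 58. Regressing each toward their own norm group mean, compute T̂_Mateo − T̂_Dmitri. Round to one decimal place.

T̂_Mateo = 0.81(56) + 0.19(68) = 58.280
T̂_Dmitri = 0.81(58) + 0.19(78) = 61.800
Difference = 58.280 − 61.800 = -3.520

-3.5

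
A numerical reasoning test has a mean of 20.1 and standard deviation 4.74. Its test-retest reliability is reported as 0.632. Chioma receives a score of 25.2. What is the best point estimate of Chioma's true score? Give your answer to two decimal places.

23.32

Weight the observed score by reliability and the mean by (1 − reliability): T̂ = 0.632·25.2 + 0.368·20.1 = 15.9264 + 7.3968 = 23.323.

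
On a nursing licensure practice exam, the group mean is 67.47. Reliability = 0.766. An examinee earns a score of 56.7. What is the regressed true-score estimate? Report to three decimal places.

Regress the observed score toward the mean by the unreliability: T̂ = 0.766·56.7 + 0.234·67.47 = 43.4322 + 15.78798 = 59.2202.

59.220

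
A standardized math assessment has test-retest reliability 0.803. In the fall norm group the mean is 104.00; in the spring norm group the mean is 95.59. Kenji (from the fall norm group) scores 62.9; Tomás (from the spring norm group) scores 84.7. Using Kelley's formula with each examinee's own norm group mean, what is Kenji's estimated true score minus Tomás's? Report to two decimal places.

T̂_Kenji = 0.803(62.9) + 0.197(104.00) = 70.9967
T̂_Tomás = 0.803(84.7) + 0.197(95.59) = 86.8453
Difference = 70.9967 − 86.8453 = -15.8486

-15.85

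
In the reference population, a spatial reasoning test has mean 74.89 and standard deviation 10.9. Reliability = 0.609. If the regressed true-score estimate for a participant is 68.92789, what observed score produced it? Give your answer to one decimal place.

T̂ = ρX + (1 − ρ)μ  ⇒  X = (T̂ − (1 − ρ)μ) / ρ
X = (68.92789 − 0.391 × 74.89) / 0.609 = (68.92789 − 29.28199) / 0.609 = 39.64590 / 0.609 = 65.100

65.1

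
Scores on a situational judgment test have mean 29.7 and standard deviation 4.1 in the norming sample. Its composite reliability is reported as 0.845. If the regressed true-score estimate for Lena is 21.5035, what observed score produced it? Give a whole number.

20

T̂ = ρX + (1 − ρ)μ  ⇒  X = (T̂ − (1 − ρ)μ) / ρ
X = (21.5035 − 0.155 × 29.7) / 0.845 = (21.5035 − 4.6035) / 0.845 = 16.9000 / 0.845 = 20.00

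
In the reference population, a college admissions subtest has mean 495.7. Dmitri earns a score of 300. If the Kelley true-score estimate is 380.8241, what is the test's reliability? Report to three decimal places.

T̂ = ρX + (1 − ρ)μ  ⇒  T̂ − μ = ρ(X − μ)
ρ = (T̂ − μ)/(X − μ) = (380.8241 − 495.7) / (300 − 495.7) = -114.8759 / -195.7 = 0.58700

0.587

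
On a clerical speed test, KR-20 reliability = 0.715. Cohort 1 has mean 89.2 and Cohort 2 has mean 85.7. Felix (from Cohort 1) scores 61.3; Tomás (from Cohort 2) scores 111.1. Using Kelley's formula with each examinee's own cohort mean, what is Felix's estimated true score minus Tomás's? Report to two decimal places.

-34.61

T̂_Felix = 0.715(61.3) + 0.285(89.2) = 69.2515
T̂_Tomás = 0.715(111.1) + 0.285(85.7) = 103.8610
Difference = 69.2515 − 103.8610 = -34.6095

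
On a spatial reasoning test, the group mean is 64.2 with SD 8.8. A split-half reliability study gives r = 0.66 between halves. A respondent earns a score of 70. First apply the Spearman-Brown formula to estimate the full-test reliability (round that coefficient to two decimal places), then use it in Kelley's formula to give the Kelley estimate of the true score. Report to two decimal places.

Spearman-Brown: ρ = 2r/(1 + r) = 2(0.66)/(1 + 0.66) = 1.320/1.66 = 0.7952 → 0.80
T̂ = ρX + (1 − ρ)μ
  = 0.80 × 70 + 0.20 × 64.2
  = 56.00 + 12.840
  = 68.840
  ≈ 68.84

68.84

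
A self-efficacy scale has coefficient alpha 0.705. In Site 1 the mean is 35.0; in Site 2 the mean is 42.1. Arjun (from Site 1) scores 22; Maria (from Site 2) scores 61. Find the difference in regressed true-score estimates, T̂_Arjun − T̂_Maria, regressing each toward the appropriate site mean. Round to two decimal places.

-29.59

T̂_Arjun = 0.705(22) + 0.295(35.0) = 25.8350
T̂_Maria = 0.705(61) + 0.295(42.1) = 55.4245
Difference = 25.8350 − 55.4245 = -29.5895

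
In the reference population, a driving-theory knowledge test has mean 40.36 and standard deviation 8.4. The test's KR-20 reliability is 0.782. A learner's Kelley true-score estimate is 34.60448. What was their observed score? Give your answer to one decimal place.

33.0

T̂ = ρX + (1 − ρ)μ  ⇒  X = (T̂ − (1 − ρ)μ) / ρ
X = (34.60448 − 0.218 × 40.36) / 0.782 = (34.60448 − 8.79848) / 0.782 = 25.80600 / 0.782 = 33.000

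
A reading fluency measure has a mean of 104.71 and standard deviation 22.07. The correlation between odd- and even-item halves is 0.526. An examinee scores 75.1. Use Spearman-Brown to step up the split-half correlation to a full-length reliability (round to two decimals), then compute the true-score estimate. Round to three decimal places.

84.279

Spearman-Brown: ρ = 2r/(1 + r) = 2(0.526)/(1 + 0.526) = 1.0520/1.526 = 0.6894 → 0.69
Regress the observed score toward the mean by the unreliability: T̂ = 0.69·75.1 + 0.31·104.71 = 51.819 + 32.4601 = 84.2791.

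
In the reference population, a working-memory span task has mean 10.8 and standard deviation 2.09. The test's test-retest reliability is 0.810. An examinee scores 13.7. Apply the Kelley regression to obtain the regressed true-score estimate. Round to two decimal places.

Kelley's formula gives T̂ = 0.810·13.7 + 0.190·10.8 = 11.0970 + 2.0520 = 13.149.

13.15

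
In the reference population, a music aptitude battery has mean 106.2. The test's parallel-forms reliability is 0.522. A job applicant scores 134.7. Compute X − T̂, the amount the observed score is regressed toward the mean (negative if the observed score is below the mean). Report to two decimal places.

Kelley's formula gives T̂ = 0.522·134.7 + 0.478·106.2 = 70.3134 + 50.7636 = 121.0770.
X − T̂ = 134.7 − 121.077 = 13.623 → 13.62

13.62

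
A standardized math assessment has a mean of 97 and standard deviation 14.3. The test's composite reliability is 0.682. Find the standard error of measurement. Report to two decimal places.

SEM = SD · √(1 − ρ) = 14.3 × √0.318 = 14.3 × 0.5639 = 8.064

8.06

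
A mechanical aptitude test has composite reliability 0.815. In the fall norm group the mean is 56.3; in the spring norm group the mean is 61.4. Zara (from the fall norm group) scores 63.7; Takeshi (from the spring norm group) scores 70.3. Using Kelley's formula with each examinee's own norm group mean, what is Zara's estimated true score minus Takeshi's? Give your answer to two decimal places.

-6.32

T̂_Zara = 0.815(63.7) + 0.185(56.3) = 62.3310
T̂_Takeshi = 0.815(70.3) + 0.185(61.4) = 68.6535
Difference = 62.3310 − 68.6535 = -6.3225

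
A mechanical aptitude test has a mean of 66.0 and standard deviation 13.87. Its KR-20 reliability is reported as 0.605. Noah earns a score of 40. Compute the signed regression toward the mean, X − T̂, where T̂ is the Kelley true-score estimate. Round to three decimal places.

Weight the observed score by reliability and the mean by (1 − reliability): T̂ = 0.605·40 + 0.395·66.0 = 24.200 + 26.0700 = 50.27000.
X − T̂ = 40 − 50.2700 = -10.2700 → -10.270

-10.270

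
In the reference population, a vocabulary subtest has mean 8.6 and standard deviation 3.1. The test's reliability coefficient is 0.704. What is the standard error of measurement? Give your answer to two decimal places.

1.69

SEM = SD · √(1 − ρ) = 3.1 × √0.296 = 3.1 × 0.5441 = 1.687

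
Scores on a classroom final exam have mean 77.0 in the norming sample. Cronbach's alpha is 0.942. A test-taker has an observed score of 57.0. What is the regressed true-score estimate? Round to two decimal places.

58.16

T̂ = ρX + (1 − ρ)μ
  = 0.942 × 57.0 + 0.058 × 77.0
  = 53.6940 + 4.4660
  = 58.160
  ≈ 58.16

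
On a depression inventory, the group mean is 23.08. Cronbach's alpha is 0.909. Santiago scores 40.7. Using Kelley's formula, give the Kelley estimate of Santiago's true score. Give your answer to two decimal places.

39.10

Regress the observed score toward the mean by the unreliability: T̂ = 0.909·40.7 + 0.091·23.08 = 36.9963 + 2.10028 = 39.097.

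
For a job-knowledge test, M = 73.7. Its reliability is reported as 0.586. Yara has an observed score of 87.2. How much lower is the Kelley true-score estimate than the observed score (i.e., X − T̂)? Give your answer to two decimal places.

5.59

T̂ = ρX + (1 − ρ)μ
  = 0.586 × 87.2 + 0.414 × 73.7
  = 51.0992 + 30.5118
  = 81.6110
  ≈ 81.611
X − T̂ = 87.2 − 81.611 = 5.589 → 5.59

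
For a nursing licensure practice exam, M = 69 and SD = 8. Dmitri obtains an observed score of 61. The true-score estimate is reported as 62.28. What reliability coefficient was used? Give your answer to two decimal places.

0.84

T̂ = ρX + (1 − ρ)μ  ⇒  T̂ − μ = ρ(X − μ)
ρ = (T̂ − μ)/(X − μ) = (62.28 − 69) / (61 − 69) = -6.72 / -8.0 = 0.8400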